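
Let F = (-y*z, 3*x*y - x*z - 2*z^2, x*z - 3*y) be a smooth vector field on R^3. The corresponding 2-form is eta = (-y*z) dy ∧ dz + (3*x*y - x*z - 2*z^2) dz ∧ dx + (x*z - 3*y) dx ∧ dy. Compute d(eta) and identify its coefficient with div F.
d(eta) = (4*x) dx ∧ dy ∧ dz; div F = 4*x

For a 2-form in R^3 of the form above, applying d gives a 3-form with coefficient ∂P/∂x + ∂Q/∂y + ∂R/∂z:
  ∂P/∂x = 0
  ∂Q/∂y = 3*x
  ∂R/∂z = x
Sum = 4*x, which is exactly div F.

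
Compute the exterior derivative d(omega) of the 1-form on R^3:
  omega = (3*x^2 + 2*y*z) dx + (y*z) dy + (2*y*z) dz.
d(omega) = (-2*z) dx ∧ dy + (-2*y) dx ∧ dz + (-y + 2*z) dy ∧ dz

For a 1-form omega = sum_i f_i dx_i, the exterior derivative is
  d(omega) = sum_{i < j} (∂f_j/∂x_i - ∂f_i/∂x_j) dx_i ∧ dx_j.
  coefficient of dx ∧ dy: ∂f_2/∂x - ∂f_1/∂y = ∂(y*z)/∂x - ∂(3*x^2 + 2*y*z)/∂y = -2*z
  coefficient of dx ∧ dz: ∂f_3/∂x - ∂f_1/∂z = ∂(2*y*z)/∂x - ∂(3*x^2 + 2*y*z)/∂z = -2*y
  coefficient of dy ∧ dz: ∂f_3/∂y - ∂f_2/∂z = ∂(2*y*z)/∂y - ∂(y*z)/∂z = -y + 2*z
Assembling: d(omega) = (-2*z) dx ∧ dy + (-2*y) dx ∧ dz + (-y + 2*z) dy ∧ dz.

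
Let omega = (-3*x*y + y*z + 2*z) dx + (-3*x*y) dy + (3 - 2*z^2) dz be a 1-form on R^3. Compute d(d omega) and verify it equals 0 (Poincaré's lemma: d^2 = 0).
d(d omega) = 0

Step 1: d omega = sum_{i<j} (∂f_j/∂x_i - ∂f_i/∂x_j) dx_i ∧ dx_j:
  coeff of dx ∧ dy: 3*x - 3*y - z
  coeff of dx ∧ dz: -y - 2
  coeff of dy ∧ dz: 0
Step 2: Apply d again to each 2-form coefficient. The only possible 3-form in R^3 is dx ∧ dy ∧ dz, with coefficient
  ∂(coeff of dy∧dz)/∂x - ∂(coeff of dx∧dz)/∂y + ∂(coeff of dx∧dy)/∂z
  = ∂/∂x (0) - ∂/∂y (-y - 2) + ∂/∂z (3*x - 3*y - z).
Each of these terms simplifies to sums of mixed partials that cancel in pairs. The result is 0 (by equality of mixed partials for smooth functions — Schwarz / Clairaut).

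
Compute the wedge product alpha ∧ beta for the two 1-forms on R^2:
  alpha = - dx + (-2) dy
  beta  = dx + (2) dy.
alpha ∧ beta = 0

Distribute the wedge, using dx_i ∧ dx_j = -dx_j ∧ dx_i and dx_i ∧ dx_i = 0. For each pair (i, j) with i < j, the coefficient of dx_i ∧ dx_j in alpha ∧ beta is (alpha_i * beta_j - alpha_j * beta_i). Collecting: alpha ∧ beta = 0.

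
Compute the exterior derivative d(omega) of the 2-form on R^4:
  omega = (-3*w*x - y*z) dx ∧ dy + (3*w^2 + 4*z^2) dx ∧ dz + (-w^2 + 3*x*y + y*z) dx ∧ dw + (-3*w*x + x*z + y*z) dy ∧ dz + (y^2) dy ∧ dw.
d(omega) = (-3*w - y + z) dx ∧ dy ∧ dz + (-6*x - z) dx ∧ dy ∧ dw + (6*w - y) dx ∧ dz ∧ dw + (-3*x) dy ∧ dz ∧ dw

For a 2-form omega = sum_{i<j} g_{ij} dx_i ∧ dx_j, the exterior derivative is
  d(omega) = sum_{i<j} d(g_{ij}) ∧ dx_i ∧ dx_j = sum_{i<j, k} (∂g_{ij}/∂x_k) dx_k ∧ dx_i ∧ dx_j.
Expand each term, using dx_k ∧ dx_i ∧ dx_j = sgn(permutation) dx_{(a)} ∧ dx_{(b)} ∧ dx_{(c)} with (a < b < c) sorted:
  d(-3*w*x - y*z) includes (∂/∂z)(-3*w*x - y*z) dz = (-y) dz, which multiplied by dx ∧ dy gives (-y) dx ∧ dy ∧ dz
  d(-3*w*x - y*z) includes (∂/∂w)(-3*w*x - y*z) dw = (-3*x) dw, which multiplied by dx ∧ dy gives (-3*x) dx ∧ dy ∧ dw
  d(3*w^2 + 4*z^2) includes (∂/∂w)(3*w^2 + 4*z^2) dw = (6*w) dw, which multiplied by dx ∧ dz gives (6*w) dx ∧ dz ∧ dw
  d(-w^2 + 3*x*y + y*z) includes (∂/∂y)(-w^2 + 3*x*y + y*z) dy = (3*x + z) dy, which multiplied by dx ∧ dw gives (-3*x - z) dx ∧ dy ∧ dw
  d(-w^2 + 3*x*y + y*z) includes (∂/∂z)(-w^2 + 3*x*y + y*z) dz = (y) dz, which multiplied by dx ∧ dw gives (-y) dx ∧ dz ∧ dw
  d(-3*w*x + x*z + y*z) includes (∂/∂x)(-3*w*x + x*z + y*z) dx = (-3*w + z) dx, which multiplied by dy ∧ dz gives (-3*w + z) dx ∧ dy ∧ dz
  d(-3*w*x + x*z + y*z) includes (∂/∂w)(-3*w*x + x*z + y*z) dw = (-3*x) dw, which multiplied by dy ∧ dz gives (-3*x) dy ∧ dz ∧ dw
Collecting like 3-forms: d(omega) = (-3*w - y + z) dx ∧ dy ∧ dz + (-6*x - z) dx ∧ dy ∧ dw + (6*w - y) dx ∧ dz ∧ dw + (-3*x) dy ∧ dz ∧ dw.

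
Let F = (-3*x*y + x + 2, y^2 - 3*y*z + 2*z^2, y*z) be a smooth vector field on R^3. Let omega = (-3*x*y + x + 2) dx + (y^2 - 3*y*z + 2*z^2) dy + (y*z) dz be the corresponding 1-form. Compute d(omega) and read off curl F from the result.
d(omega) = (3*y - 3*z) dy ∧ dz + (0) dz ∧ dx + (3*x) dx ∧ dy; curl F = (3*y - 3*z, 0, 3*x)

d omega = sum_{i<j} (∂f_j/∂x_i - ∂f_i/∂x_j) dx_i ∧ dx_j. Under the identification (dy ∧ dz, dz ∧ dx, dx ∧ dy) ↔ (e_x, e_y, e_z), the coefficients are exactly the components of curl F. Compute:
  ∂R/∂y - ∂Q/∂z = (z) - (-3*y + 4*z) = 3*y - 3*z
  ∂P/∂z - ∂R/∂x = (0) - (0) = 0
  ∂Q/∂x - ∂P/∂y = (0) - (-3*x) = 3*x.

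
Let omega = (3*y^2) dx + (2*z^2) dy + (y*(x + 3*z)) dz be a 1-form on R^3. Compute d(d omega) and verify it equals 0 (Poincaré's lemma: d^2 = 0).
d(d omega) = 0

Step 1: d omega = sum_{i<j} (∂f_j/∂x_i - ∂f_i/∂x_j) dx_i ∧ dx_j:
  coeff of dx ∧ dy: -6*y
  coeff of dx ∧ dz: y
  coeff of dy ∧ dz: x - z
Step 2: Apply d again to each 2-form coefficient. The only possible 3-form in R^3 is dx ∧ dy ∧ dz, with coefficient
  ∂(coeff of dy∧dz)/∂x - ∂(coeff of dx∧dz)/∂y + ∂(coeff of dx∧dy)/∂z
  = ∂/∂x (x - z) - ∂/∂y (y) + ∂/∂z (-6*y).
Each of these terms simplifies to sums of mixed partials that cancel in pairs. The result is 0 (by equality of mixed partials for smooth functions — Schwarz / Clairaut).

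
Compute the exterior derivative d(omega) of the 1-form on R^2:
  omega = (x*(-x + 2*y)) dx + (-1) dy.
d(omega) = (-2*x) dx ∧ dy

For a 1-form omega = sum_i f_i dx_i, the exterior derivative is
  d(omega) = sum_{i < j} (∂f_j/∂x_i - ∂f_i/∂x_j) dx_i ∧ dx_j.
  coefficient of dx ∧ dy: ∂f_2/∂x - ∂f_1/∂y = ∂(-1)/∂x - ∂(x*(-x + 2*y))/∂y = -2*x
Assembling: d(omega) = (-2*x) dx ∧ dy.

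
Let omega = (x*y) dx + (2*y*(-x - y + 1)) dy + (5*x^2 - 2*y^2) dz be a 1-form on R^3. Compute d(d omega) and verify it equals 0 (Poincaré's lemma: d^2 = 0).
d(d omega) = 0

Step 1: d omega = sum_{i<j} (∂f_j/∂x_i - ∂f_i/∂x_j) dx_i ∧ dx_j:
  coeff of dx ∧ dy: -x - 2*y
  coeff of dx ∧ dz: 10*x
  coeff of dy ∧ dz: -4*y
Step 2: Apply d again to each 2-form coefficient. The only possible 3-form in R^3 is dx ∧ dy ∧ dz, with coefficient
  ∂(coeff of dy∧dz)/∂x - ∂(coeff of dx∧dz)/∂y + ∂(coeff of dx∧dy)/∂z
  = ∂/∂x (-4*y) - ∂/∂y (10*x) + ∂/∂z (-x - 2*y).
Each of these terms simplifies to sums of mixed partials that cancel in pairs. The result is 0 (by equality of mixed partials for smooth functions — Schwarz / Clairaut).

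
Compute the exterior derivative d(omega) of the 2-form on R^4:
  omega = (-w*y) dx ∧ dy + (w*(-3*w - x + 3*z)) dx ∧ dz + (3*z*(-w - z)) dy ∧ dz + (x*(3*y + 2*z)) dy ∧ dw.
d(omega) = (2*y + 2*z) dx ∧ dy ∧ dw + (-6*w - x + 3*z) dx ∧ dz ∧ dw + (-2*x - 3*z) dy ∧ dz ∧ dw

For a 2-form omega = sum_{i<j} g_{ij} dx_i ∧ dx_j, the exterior derivative is
  d(omega) = sum_{i<j} d(g_{ij}) ∧ dx_i ∧ dx_j = sum_{i<j, k} (∂g_{ij}/∂x_k) dx_k ∧ dx_i ∧ dx_j.
Expand each term, using dx_k ∧ dx_i ∧ dx_j = sgn(permutation) dx_{(a)} ∧ dx_{(b)} ∧ dx_{(c)} with (a < b < c) sorted:
  d(-w*y) includes (∂/∂w)(-w*y) dw = (-y) dw, which multiplied by dx ∧ dy gives (-y) dx ∧ dy ∧ dw
  d(w*(-3*w - x + 3*z)) includes (∂/∂w)(w*(-3*w - x + 3*z)) dw = (-6*w - x + 3*z) dw, which multiplied by dx ∧ dz gives (-6*w - x + 3*z) dx ∧ dz ∧ dw
  d(3*z*(-w - z)) includes (∂/∂w)(3*z*(-w - z)) dw = (-3*z) dw, which multiplied by dy ∧ dz gives (-3*z) dy ∧ dz ∧ dw
  d(x*(3*y + 2*z)) includes (∂/∂x)(x*(3*y + 2*z)) dx = (3*y + 2*z) dx, which multiplied by dy ∧ dw gives (3*y + 2*z) dx ∧ dy ∧ dw
  d(x*(3*y + 2*z)) includes (∂/∂z)(x*(3*y + 2*z)) dz = (2*x) dz, which multiplied by dy ∧ dw gives (-2*x) dy ∧ dz ∧ dw
Collecting like 3-forms: d(omega) = (2*y + 2*z) dx ∧ dy ∧ dw + (-6*w - x + 3*z) dx ∧ dz ∧ dw + (-2*x - 3*z) dy ∧ dz ∧ dw.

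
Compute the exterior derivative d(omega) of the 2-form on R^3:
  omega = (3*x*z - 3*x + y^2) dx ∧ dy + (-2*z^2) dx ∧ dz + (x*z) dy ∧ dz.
d(omega) = (3*x + z) dx ∧ dy ∧ dz

For a 2-form omega = sum_{i<j} g_{ij} dx_i ∧ dx_j, the exterior derivative is
  d(omega) = sum_{i<j} d(g_{ij}) ∧ dx_i ∧ dx_j = sum_{i<j, k} (∂g_{ij}/∂x_k) dx_k ∧ dx_i ∧ dx_j.
Expand each term, using dx_k ∧ dx_i ∧ dx_j = sgn(permutation) dx_{(a)} ∧ dx_{(b)} ∧ dx_{(c)} with (a < b < c) sorted:
  d(3*x*z - 3*x + y^2) includes (∂/∂z)(3*x*z - 3*x + y^2) dz = (3*x) dz, which multiplied by dx ∧ dy gives (3*x) dx ∧ dy ∧ dz
  d(x*z) includes (∂/∂x)(x*z) dx = (z) dx, which multiplied by dy ∧ dz gives (z) dx ∧ dy ∧ dz
Collecting like 3-forms: d(omega) = (3*x + z) dx ∧ dy ∧ dz.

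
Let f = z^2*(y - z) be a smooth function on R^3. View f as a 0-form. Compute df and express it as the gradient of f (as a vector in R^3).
df = (0) dx + (z^2) dy + (z*(2*y - 3*z)) dz; grad f = (0, z^2, z*(2*y - 3*z))

For a 0-form f, d f = (∂f/∂x) dx + (∂f/∂y) dy + (∂f/∂z) dz. The components of the vector representation are exactly the entries of grad f in Cartesian coordinates:
  ∂f/∂x = 0
  ∂f/∂y = z^2
  ∂f/∂z = z*(2*y - 3*z).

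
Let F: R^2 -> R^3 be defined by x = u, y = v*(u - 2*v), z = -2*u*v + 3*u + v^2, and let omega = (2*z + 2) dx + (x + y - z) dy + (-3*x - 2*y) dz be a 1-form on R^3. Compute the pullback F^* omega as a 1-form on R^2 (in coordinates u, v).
F^* omega = (7*u*v^2 - 6*u*v - 3*u - 11*v^3 + 14*v^2 + 2) du + (7*u^2*v + 4*u^2 - 27*u*v^2 + 2*u*v + 20*v^3) dv

Using F^*(f dg) = (f ∘ F) d(g ∘ F), substitute each coordinate x_i by F_i(u, v) in f_i, and replace dx_i by d F_i = (∂F_i/∂u) du + (∂F_i/∂v) dv.
  For the x component: f_1(F) = -4*u*v + 6*u + 2*v^2 + 2; d F_1 = (1) du + (0) dv
  For the y component: f_2(F) = 3*u*v - 2*u - 3*v^2; d F_2 = (v) du + (u - 4*v) dv
  For the z component: f_3(F) = -2*u*v - 3*u + 4*v^2; d F_3 = (3 - 2*v) du + (-2*u + 2*v) dv
Combining and collecting du, dv coefficients:
  coeff of du: 7*u*v^2 - 6*u*v - 3*u - 11*v^3 + 14*v^2 + 2
  coeff of dv: 7*u^2*v + 4*u^2 - 27*u*v^2 + 2*u*v + 20*v^3
F^* omega = (7*u*v^2 - 6*u*v - 3*u - 11*v^3 + 14*v^2 + 2) du + (7*u^2*v + 4*u^2 - 27*u*v^2 + 2*u*v + 20*v^3) dv.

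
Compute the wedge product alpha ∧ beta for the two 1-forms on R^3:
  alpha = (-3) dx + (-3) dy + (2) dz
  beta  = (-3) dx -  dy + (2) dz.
alpha ∧ beta = (-6) dx ∧ dy + (-4) dy ∧ dz

Distribute the wedge, using dx_i ∧ dx_j = -dx_j ∧ dx_i and dx_i ∧ dx_i = 0. For each pair (i, j) with i < j, the coefficient of dx_i ∧ dx_j in alpha ∧ beta is (alpha_i * beta_j - alpha_j * beta_i). Collecting: alpha ∧ beta = (-6) dx ∧ dy + (-4) dy ∧ dz.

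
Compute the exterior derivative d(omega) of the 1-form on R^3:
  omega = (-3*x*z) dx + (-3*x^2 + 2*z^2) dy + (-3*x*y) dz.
d(omega) = (-6*x) dx ∧ dy + (3*x - 3*y) dx ∧ dz + (-3*x - 4*z) dy ∧ dz

For a 1-form omega = sum_i f_i dx_i, the exterior derivative is
  d(omega) = sum_{i < j} (∂f_j/∂x_i - ∂f_i/∂x_j) dx_i ∧ dx_j.
  coefficient of dx ∧ dy: ∂f_2/∂x - ∂f_1/∂y = ∂(-3*x^2 + 2*z^2)/∂x - ∂(-3*x*z)/∂y = -6*x
  coefficient of dx ∧ dz: ∂f_3/∂x - ∂f_1/∂z = ∂(-3*x*y)/∂x - ∂(-3*x*z)/∂z = 3*x - 3*y
  coefficient of dy ∧ dz: ∂f_3/∂y - ∂f_2/∂z = ∂(-3*x*y)/∂y - ∂(-3*x^2 + 2*z^2)/∂z = -3*x - 4*z
Assembling: d(omega) = (-6*x) dx ∧ dy + (3*x - 3*y) dx ∧ dz + (-3*x - 4*z) dy ∧ dz.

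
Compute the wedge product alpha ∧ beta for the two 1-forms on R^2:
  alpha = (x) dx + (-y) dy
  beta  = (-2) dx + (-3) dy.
alpha ∧ beta = (-3*x - 2*y) dx ∧ dy

Distribute the wedge, using dx_i ∧ dx_j = -dx_j ∧ dx_i and dx_i ∧ dx_i = 0. For each pair (i, j) with i < j, the coefficient of dx_i ∧ dx_j in alpha ∧ beta is (alpha_i * beta_j - alpha_j * beta_i). Collecting: alpha ∧ beta = (-3*x - 2*y) dx ∧ dy.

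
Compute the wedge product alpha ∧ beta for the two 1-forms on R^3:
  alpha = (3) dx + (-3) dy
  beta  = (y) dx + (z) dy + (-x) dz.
alpha ∧ beta = (3*y + 3*z) dx ∧ dy + (-3*x) dx ∧ dz + (3*x) dy ∧ dz

Distribute the wedge, using dx_i ∧ dx_j = -dx_j ∧ dx_i and dx_i ∧ dx_i = 0. For each pair (i, j) with i < j, the coefficient of dx_i ∧ dx_j in alpha ∧ beta is (alpha_i * beta_j - alpha_j * beta_i). Collecting: alpha ∧ beta = (3*y + 3*z) dx ∧ dy + (-3*x) dx ∧ dz + (3*x) dy ∧ dz.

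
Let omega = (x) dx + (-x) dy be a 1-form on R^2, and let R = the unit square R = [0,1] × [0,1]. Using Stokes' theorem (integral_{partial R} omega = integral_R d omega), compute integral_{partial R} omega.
integral_(partial R) omega = -1

Stokes: integral_partial_R omega = integral_R d omega with d omega = (∂Q/∂x - ∂P/∂y) dx ∧ dy.
  ∂Q/∂x = -1
  ∂P/∂y = 0
  integrand = ∂Q/∂x - ∂P/∂y = -1.
Integrating over R: integral_0^1 integral_0^1 (-1) dx dy = -1.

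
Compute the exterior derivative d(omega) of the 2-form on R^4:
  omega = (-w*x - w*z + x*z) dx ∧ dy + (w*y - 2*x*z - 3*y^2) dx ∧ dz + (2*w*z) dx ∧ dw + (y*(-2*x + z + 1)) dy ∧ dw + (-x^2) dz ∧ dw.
d(omega) = (-2*w + x + 6*y) dx ∧ dy ∧ dz + (-x - 2*y - z) dx ∧ dy ∧ dw + (-2*w - 2*x + y) dx ∧ dz ∧ dw + (-y) dy ∧ dz ∧ dw

For a 2-form omega = sum_{i<j} g_{ij} dx_i ∧ dx_j, the exterior derivative is
  d(omega) = sum_{i<j} d(g_{ij}) ∧ dx_i ∧ dx_j = sum_{i<j, k} (∂g_{ij}/∂x_k) dx_k ∧ dx_i ∧ dx_j.
Expand each term, using dx_k ∧ dx_i ∧ dx_j = sgn(permutation) dx_{(a)} ∧ dx_{(b)} ∧ dx_{(c)} with (a < b < c) sorted:
  d(-w*x - w*z + x*z) includes (∂/∂z)(-w*x - w*z + x*z) dz = (-w + x) dz, which multiplied by dx ∧ dy gives (-w + x) dx ∧ dy ∧ dz
  d(-w*x - w*z + x*z) includes (∂/∂w)(-w*x - w*z + x*z) dw = (-x - z) dw, which multiplied by dx ∧ dy gives (-x - z) dx ∧ dy ∧ dw
  d(w*y - 2*x*z - 3*y^2) includes (∂/∂y)(w*y - 2*x*z - 3*y^2) dy = (w - 6*y) dy, which multiplied by dx ∧ dz gives (-w + 6*y) dx ∧ dy ∧ dz
  d(w*y - 2*x*z - 3*y^2) includes (∂/∂w)(w*y - 2*x*z - 3*y^2) dw = (y) dw, which multiplied by dx ∧ dz gives (y) dx ∧ dz ∧ dw
  d(2*w*z) includes (∂/∂z)(2*w*z) dz = (2*w) dz, which multiplied by dx ∧ dw gives (-2*w) dx ∧ dz ∧ dw
  d(y*(-2*x + z + 1)) includes (∂/∂x)(y*(-2*x + z + 1)) dx = (-2*y) dx, which multiplied by dy ∧ dw gives (-2*y) dx ∧ dy ∧ dw
  d(y*(-2*x + z + 1)) includes (∂/∂z)(y*(-2*x + z + 1)) dz = (y) dz, which multiplied by dy ∧ dw gives (-y) dy ∧ dz ∧ dw
  d(-x^2) includes (∂/∂x)(-x^2) dx = (-2*x) dx, which multiplied by dz ∧ dw gives (-2*x) dx ∧ dz ∧ dw
Collecting like 3-forms: d(omega) = (-2*w + x + 6*y) dx ∧ dy ∧ dz + (-x - 2*y - z) dx ∧ dy ∧ dw + (-2*w - 2*x + y) dx ∧ dz ∧ dw + (-y) dy ∧ dz ∧ dw.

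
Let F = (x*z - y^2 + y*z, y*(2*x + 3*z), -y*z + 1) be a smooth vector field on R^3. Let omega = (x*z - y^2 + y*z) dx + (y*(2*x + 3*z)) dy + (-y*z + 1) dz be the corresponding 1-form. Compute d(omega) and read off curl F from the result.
d(omega) = (-3*y - z) dy ∧ dz + (x + y) dz ∧ dx + (4*y - z) dx ∧ dy; curl F = (-3*y - z, x + y, 4*y - z)

d omega = sum_{i<j} (∂f_j/∂x_i - ∂f_i/∂x_j) dx_i ∧ dx_j. Under the identification (dy ∧ dz, dz ∧ dx, dx ∧ dy) ↔ (e_x, e_y, e_z), the coefficients are exactly the components of curl F. Compute:
  ∂R/∂y - ∂Q/∂z = (-z) - (3*y) = -3*y - z
  ∂P/∂z - ∂R/∂x = (x + y) - (0) = x + y
  ∂Q/∂x - ∂P/∂y = (2*y) - (-2*y + z) = 4*y - z.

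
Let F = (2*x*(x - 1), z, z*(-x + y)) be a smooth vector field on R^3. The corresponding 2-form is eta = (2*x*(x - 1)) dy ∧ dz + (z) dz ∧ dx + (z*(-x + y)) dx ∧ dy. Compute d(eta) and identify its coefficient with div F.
d(eta) = (3*x + y - 2) dx ∧ dy ∧ dz; div F = 3*x + y - 2

For a 2-form in R^3 of the form above, applying d gives a 3-form with coefficient ∂P/∂x + ∂Q/∂y + ∂R/∂z:
  ∂P/∂x = 4*x - 2
  ∂Q/∂y = 0
  ∂R/∂z = -x + y
Sum = 3*x + y - 2, which is exactly div F.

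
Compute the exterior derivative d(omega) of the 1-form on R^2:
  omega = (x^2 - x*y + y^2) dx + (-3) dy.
d(omega) = (x - 2*y) dx ∧ dy

For a 1-form omega = sum_i f_i dx_i, the exterior derivative is
  d(omega) = sum_{i < j} (∂f_j/∂x_i - ∂f_i/∂x_j) dx_i ∧ dx_j.
  coefficient of dx ∧ dy: ∂f_2/∂x - ∂f_1/∂y = ∂(-3)/∂x - ∂(x^2 - x*y + y^2)/∂y = x - 2*y
Assembling: d(omega) = (x - 2*y) dx ∧ dy.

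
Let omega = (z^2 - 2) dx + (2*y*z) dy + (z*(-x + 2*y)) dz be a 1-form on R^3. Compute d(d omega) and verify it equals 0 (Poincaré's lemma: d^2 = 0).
d(d omega) = 0

Step 1: d omega = sum_{i<j} (∂f_j/∂x_i - ∂f_i/∂x_j) dx_i ∧ dx_j:
  coeff of dx ∧ dy: 0
  coeff of dx ∧ dz: -3*z
  coeff of dy ∧ dz: -2*y + 2*z
Step 2: Apply d again to each 2-form coefficient. The only possible 3-form in R^3 is dx ∧ dy ∧ dz, with coefficient
  ∂(coeff of dy∧dz)/∂x - ∂(coeff of dx∧dz)/∂y + ∂(coeff of dx∧dy)/∂z
  = ∂/∂x (-2*y + 2*z) - ∂/∂y (-3*z) + ∂/∂z (0).
Each of these terms simplifies to sums of mixed partials that cancel in pairs. The result is 0 (by equality of mixed partials for smooth functions — Schwarz / Clairaut).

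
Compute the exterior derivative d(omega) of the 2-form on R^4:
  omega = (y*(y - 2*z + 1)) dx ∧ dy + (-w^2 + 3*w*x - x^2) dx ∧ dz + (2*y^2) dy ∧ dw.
d(omega) = (-2*y) dx ∧ dy ∧ dz + (-2*w + 3*x) dx ∧ dz ∧ dw

For a 2-form omega = sum_{i<j} g_{ij} dx_i ∧ dx_j, the exterior derivative is
  d(omega) = sum_{i<j} d(g_{ij}) ∧ dx_i ∧ dx_j = sum_{i<j, k} (∂g_{ij}/∂x_k) dx_k ∧ dx_i ∧ dx_j.
Expand each term, using dx_k ∧ dx_i ∧ dx_j = sgn(permutation) dx_{(a)} ∧ dx_{(b)} ∧ dx_{(c)} with (a < b < c) sorted:
  d(y*(y - 2*z + 1)) includes (∂/∂z)(y*(y - 2*z + 1)) dz = (-2*y) dz, which multiplied by dx ∧ dy gives (-2*y) dx ∧ dy ∧ dz
  d(-w^2 + 3*w*x - x^2) includes (∂/∂w)(-w^2 + 3*w*x - x^2) dw = (-2*w + 3*x) dw, which multiplied by dx ∧ dz gives (-2*w + 3*x) dx ∧ dz ∧ dw
Collecting like 3-forms: d(omega) = (-2*y) dx ∧ dy ∧ dz + (-2*w + 3*x) dx ∧ dz ∧ dw.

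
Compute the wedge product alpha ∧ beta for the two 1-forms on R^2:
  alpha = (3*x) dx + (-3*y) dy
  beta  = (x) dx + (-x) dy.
alpha ∧ beta = (3*x*(-x + y)) dx ∧ dy

Distribute the wedge, using dx_i ∧ dx_j = -dx_j ∧ dx_i and dx_i ∧ dx_i = 0. For each pair (i, j) with i < j, the coefficient of dx_i ∧ dx_j in alpha ∧ beta is (alpha_i * beta_j - alpha_j * beta_i). Collecting: alpha ∧ beta = (3*x*(-x + y)) dx ∧ dy.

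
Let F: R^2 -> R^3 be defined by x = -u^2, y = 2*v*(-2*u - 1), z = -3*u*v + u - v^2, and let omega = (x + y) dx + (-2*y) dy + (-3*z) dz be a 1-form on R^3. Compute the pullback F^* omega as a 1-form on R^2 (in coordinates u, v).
F^* omega = (2*u^3 + 8*u^2*v - 59*u*v^2 + 22*u*v - 3*u - 9*v^3 - 13*v^2) du + (-59*u^2*v + 9*u^2 - 27*u*v^2 - 26*u*v - 6*v^3 - 8*v) dv

Using F^*(f dg) = (f ∘ F) d(g ∘ F), substitute each coordinate x_i by F_i(u, v) in f_i, and replace dx_i by d F_i = (∂F_i/∂u) du + (∂F_i/∂v) dv.
  For the x component: f_1(F) = -u^2 - 4*u*v - 2*v; d F_1 = (-2*u) du + (0) dv
  For the y component: f_2(F) = 4*v*(2*u + 1); d F_2 = (-4*v) du + (-4*u - 2) dv
  For the z component: f_3(F) = 9*u*v - 3*u + 3*v^2; d F_3 = (1 - 3*v) du + (-3*u - 2*v) dv
Combining and collecting du, dv coefficients:
  coeff of du: 2*u^3 + 8*u^2*v - 59*u*v^2 + 22*u*v - 3*u - 9*v^3 - 13*v^2
  coeff of dv: -59*u^2*v + 9*u^2 - 27*u*v^2 - 26*u*v - 6*v^3 - 8*v
F^* omega = (2*u^3 + 8*u^2*v - 59*u*v^2 + 22*u*v - 3*u - 9*v^3 - 13*v^2) du + (-59*u^2*v + 9*u^2 - 27*u*v^2 - 26*u*v - 6*v^3 - 8*v) dv.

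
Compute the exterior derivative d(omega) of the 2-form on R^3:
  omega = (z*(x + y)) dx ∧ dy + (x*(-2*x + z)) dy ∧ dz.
d(omega) = (-3*x + y + z) dx ∧ dy ∧ dz

For a 2-form omega = sum_{i<j} g_{ij} dx_i ∧ dx_j, the exterior derivative is
  d(omega) = sum_{i<j} d(g_{ij}) ∧ dx_i ∧ dx_j = sum_{i<j, k} (∂g_{ij}/∂x_k) dx_k ∧ dx_i ∧ dx_j.
Expand each term, using dx_k ∧ dx_i ∧ dx_j = sgn(permutation) dx_{(a)} ∧ dx_{(b)} ∧ dx_{(c)} with (a < b < c) sorted:
  d(z*(x + y)) includes (∂/∂z)(z*(x + y)) dz = (x + y) dz, which multiplied by dx ∧ dy gives (x + y) dx ∧ dy ∧ dz
  d(x*(-2*x + z)) includes (∂/∂x)(x*(-2*x + z)) dx = (-4*x + z) dx, which multiplied by dy ∧ dz gives (-4*x + z) dx ∧ dy ∧ dz
Collecting like 3-forms: d(omega) = (-3*x + y + z) dx ∧ dy ∧ dz.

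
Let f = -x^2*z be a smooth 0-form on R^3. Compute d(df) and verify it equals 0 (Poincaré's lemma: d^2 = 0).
d(df) = 0

Step 1: df = sum_i (∂f/∂x_i) dx_i = (-2*x*z) dx + (0) dy + (-x^2) dz.
Step 2: Apply d again. Using the 1-form formula, the coefficient of dx ∧ dy in d(df) is ∂^2 f/∂x ∂y - ∂^2 f/∂y ∂x = (0) - (0) = 0 (equality of mixed partials for smooth f).
Similarly for dx ∧ dz and dy ∧ dz — all coefficients vanish. So d(df) = 0.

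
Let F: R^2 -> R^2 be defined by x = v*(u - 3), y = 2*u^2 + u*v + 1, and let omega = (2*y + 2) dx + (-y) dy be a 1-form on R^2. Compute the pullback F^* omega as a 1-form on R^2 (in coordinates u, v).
F^* omega = (-8*u^3 - 2*u^2*v + u*v^2 - 4*u + 3*v) du + (2*u^3 + u^2*v - 12*u^2 - 6*u*v + 3*u - 12) dv

Using F^*(f dg) = (f ∘ F) d(g ∘ F), substitute each coordinate x_i by F_i(u, v) in f_i, and replace dx_i by d F_i = (∂F_i/∂u) du + (∂F_i/∂v) dv.
  For the x component: f_1(F) = 4*u^2 + 2*u*v + 4; d F_1 = (v) du + (u - 3) dv
  For the y component: f_2(F) = -2*u^2 - u*v - 1; d F_2 = (4*u + v) du + (u) dv
Combining and collecting du, dv coefficients:
  coeff of du: -8*u^3 - 2*u^2*v + u*v^2 - 4*u + 3*v
  coeff of dv: 2*u^3 + u^2*v - 12*u^2 - 6*u*v + 3*u - 12
F^* omega = (-8*u^3 - 2*u^2*v + u*v^2 - 4*u + 3*v) du + (2*u^3 + u^2*v - 12*u^2 - 6*u*v + 3*u - 12) dv.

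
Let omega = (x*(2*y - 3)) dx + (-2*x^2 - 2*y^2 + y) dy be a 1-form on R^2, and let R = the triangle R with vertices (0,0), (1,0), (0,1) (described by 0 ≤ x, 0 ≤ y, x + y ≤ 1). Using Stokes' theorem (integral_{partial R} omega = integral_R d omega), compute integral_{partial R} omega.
integral_(partial R) omega = -1

Stokes: integral_partial_R omega = integral_R d omega with d omega = (∂Q/∂x - ∂P/∂y) dx ∧ dy.
  ∂Q/∂x = -4*x
  ∂P/∂y = 2*x
  integrand = ∂Q/∂x - ∂P/∂y = -6*x.
Integrating over R: integral_0^1 integral_0^{1-x} (-6*x) dy dx = -1.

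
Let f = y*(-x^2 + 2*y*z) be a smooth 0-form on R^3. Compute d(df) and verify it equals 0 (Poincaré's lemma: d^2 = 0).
d(df) = 0

Step 1: df = sum_i (∂f/∂x_i) dx_i = (-2*x*y) dx + (-x^2 + 4*y*z) dy + (2*y^2) dz.
Step 2: Apply d again. Using the 1-form formula, the coefficient of dx ∧ dy in d(df) is ∂^2 f/∂x ∂y - ∂^2 f/∂y ∂x = (-2*x) - (-2*x) = 0 (equality of mixed partials for smooth f).
Similarly for dx ∧ dz and dy ∧ dz — all coefficients vanish. So d(df) = 0.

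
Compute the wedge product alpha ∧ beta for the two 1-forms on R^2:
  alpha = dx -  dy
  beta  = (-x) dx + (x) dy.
alpha ∧ beta = 0

Distribute the wedge, using dx_i ∧ dx_j = -dx_j ∧ dx_i and dx_i ∧ dx_i = 0. For each pair (i, j) with i < j, the coefficient of dx_i ∧ dx_j in alpha ∧ beta is (alpha_i * beta_j - alpha_j * beta_i). Collecting: alpha ∧ beta = 0.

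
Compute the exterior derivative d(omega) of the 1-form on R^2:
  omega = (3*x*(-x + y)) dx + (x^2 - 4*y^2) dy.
d(omega) = (-x) dx ∧ dy

For a 1-form omega = sum_i f_i dx_i, the exterior derivative is
  d(omega) = sum_{i < j} (∂f_j/∂x_i - ∂f_i/∂x_j) dx_i ∧ dx_j.
  coefficient of dx ∧ dy: ∂f_2/∂x - ∂f_1/∂y = ∂(x^2 - 4*y^2)/∂x - ∂(3*x*(-x + y))/∂y = -x
Assembling: d(omega) = (-x) dx ∧ dy.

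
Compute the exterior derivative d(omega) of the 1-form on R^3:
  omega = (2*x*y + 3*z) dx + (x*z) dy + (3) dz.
d(omega) = (-2*x + z) dx ∧ dy + (-3) dx ∧ dz + (-x) dy ∧ dz

For a 1-form omega = sum_i f_i dx_i, the exterior derivative is
  d(omega) = sum_{i < j} (∂f_j/∂x_i - ∂f_i/∂x_j) dx_i ∧ dx_j.
  coefficient of dx ∧ dy: ∂f_2/∂x - ∂f_1/∂y = ∂(x*z)/∂x - ∂(2*x*y + 3*z)/∂y = -2*x + z
  coefficient of dx ∧ dz: ∂f_3/∂x - ∂f_1/∂z = ∂(3)/∂x - ∂(2*x*y + 3*z)/∂z = -3
  coefficient of dy ∧ dz: ∂f_3/∂y - ∂f_2/∂z = ∂(3)/∂y - ∂(x*z)/∂z = -x
Assembling: d(omega) = (-2*x + z) dx ∧ dy + (-3) dx ∧ dz + (-x) dy ∧ dz.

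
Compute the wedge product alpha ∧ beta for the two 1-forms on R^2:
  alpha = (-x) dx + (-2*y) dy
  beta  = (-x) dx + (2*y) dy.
alpha ∧ beta = (-4*x*y) dx ∧ dy

Distribute the wedge, using dx_i ∧ dx_j = -dx_j ∧ dx_i and dx_i ∧ dx_i = 0. For each pair (i, j) with i < j, the coefficient of dx_i ∧ dx_j in alpha ∧ beta is (alpha_i * beta_j - alpha_j * beta_i). Collecting: alpha ∧ beta = (-4*x*y) dx ∧ dy.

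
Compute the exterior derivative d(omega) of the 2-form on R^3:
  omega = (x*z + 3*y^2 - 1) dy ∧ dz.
d(omega) = (z) dx ∧ dy ∧ dz

For a 2-form omega = sum_{i<j} g_{ij} dx_i ∧ dx_j, the exterior derivative is
  d(omega) = sum_{i<j} d(g_{ij}) ∧ dx_i ∧ dx_j = sum_{i<j, k} (∂g_{ij}/∂x_k) dx_k ∧ dx_i ∧ dx_j.
Expand each term, using dx_k ∧ dx_i ∧ dx_j = sgn(permutation) dx_{(a)} ∧ dx_{(b)} ∧ dx_{(c)} with (a < b < c) sorted:
  d(x*z + 3*y^2 - 1) includes (∂/∂x)(x*z + 3*y^2 - 1) dx = (z) dx, which multiplied by dy ∧ dz gives (z) dx ∧ dy ∧ dz
Collecting like 3-forms: d(omega) = (z) dx ∧ dy ∧ dz.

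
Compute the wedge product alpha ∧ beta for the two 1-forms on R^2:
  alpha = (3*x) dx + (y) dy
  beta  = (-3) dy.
alpha ∧ beta = (-9*x) dx ∧ dy

Distribute the wedge, using dx_i ∧ dx_j = -dx_j ∧ dx_i and dx_i ∧ dx_i = 0. For each pair (i, j) with i < j, the coefficient of dx_i ∧ dx_j in alpha ∧ beta is (alpha_i * beta_j - alpha_j * beta_i). Collecting: alpha ∧ beta = (-9*x) dx ∧ dy.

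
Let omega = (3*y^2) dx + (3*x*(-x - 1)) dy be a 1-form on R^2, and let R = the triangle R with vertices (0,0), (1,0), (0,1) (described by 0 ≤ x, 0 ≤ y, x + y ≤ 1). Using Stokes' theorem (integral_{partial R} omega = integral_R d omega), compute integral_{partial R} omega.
integral_(partial R) omega = -7/2

Stokes: integral_partial_R omega = integral_R d omega with d omega = (∂Q/∂x - ∂P/∂y) dx ∧ dy.
  ∂Q/∂x = -6*x - 3
  ∂P/∂y = 6*y
  integrand = ∂Q/∂x - ∂P/∂y = -6*x - 6*y - 3.
Integrating over R: integral_0^1 integral_0^{1-x} (-6*x - 6*y - 3) dy dx = -7/2.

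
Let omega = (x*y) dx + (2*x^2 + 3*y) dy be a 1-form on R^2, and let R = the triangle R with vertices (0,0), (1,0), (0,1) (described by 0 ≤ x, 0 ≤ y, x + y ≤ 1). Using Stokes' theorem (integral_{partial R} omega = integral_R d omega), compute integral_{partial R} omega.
integral_(partial R) omega = 1/2

Stokes: integral_partial_R omega = integral_R d omega with d omega = (∂Q/∂x - ∂P/∂y) dx ∧ dy.
  ∂Q/∂x = 4*x
  ∂P/∂y = x
  integrand = ∂Q/∂x - ∂P/∂y = 3*x.
Integrating over R: integral_0^1 integral_0^{1-x} (3*x) dy dx = 1/2.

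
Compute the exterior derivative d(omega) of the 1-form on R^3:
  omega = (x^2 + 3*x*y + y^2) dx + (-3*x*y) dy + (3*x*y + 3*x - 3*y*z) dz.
d(omega) = (-3*x - 5*y) dx ∧ dy + (3*y + 3) dx ∧ dz + (3*x - 3*z) dy ∧ dz

For a 1-form omega = sum_i f_i dx_i, the exterior derivative is
  d(omega) = sum_{i < j} (∂f_j/∂x_i - ∂f_i/∂x_j) dx_i ∧ dx_j.
  coefficient of dx ∧ dy: ∂f_2/∂x - ∂f_1/∂y = ∂(-3*x*y)/∂x - ∂(x^2 + 3*x*y + y^2)/∂y = -3*x - 5*y
  coefficient of dx ∧ dz: ∂f_3/∂x - ∂f_1/∂z = ∂(3*x*y + 3*x - 3*y*z)/∂x - ∂(x^2 + 3*x*y + y^2)/∂z = 3*y + 3
  coefficient of dy ∧ dz: ∂f_3/∂y - ∂f_2/∂z = ∂(3*x*y + 3*x - 3*y*z)/∂y - ∂(-3*x*y)/∂z = 3*x - 3*z
Assembling: d(omega) = (-3*x - 5*y) dx ∧ dy + (3*y + 3) dx ∧ dz + (3*x - 3*z) dy ∧ dz.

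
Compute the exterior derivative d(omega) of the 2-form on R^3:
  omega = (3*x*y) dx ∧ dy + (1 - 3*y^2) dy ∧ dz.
d(omega) = 0

For a 2-form omega = sum_{i<j} g_{ij} dx_i ∧ dx_j, the exterior derivative is
  d(omega) = sum_{i<j} d(g_{ij}) ∧ dx_i ∧ dx_j = sum_{i<j, k} (∂g_{ij}/∂x_k) dx_k ∧ dx_i ∧ dx_j.
Expand each term, using dx_k ∧ dx_i ∧ dx_j = sgn(permutation) dx_{(a)} ∧ dx_{(b)} ∧ dx_{(c)} with (a < b < c) sorted:

Collecting like 3-forms: d(omega) = 0.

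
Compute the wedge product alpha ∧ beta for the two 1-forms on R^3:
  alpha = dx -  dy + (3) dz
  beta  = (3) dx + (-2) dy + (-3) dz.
alpha ∧ beta = (1) dx ∧ dy + (-12) dx ∧ dz + (9) dy ∧ dz

Distribute the wedge, using dx_i ∧ dx_j = -dx_j ∧ dx_i and dx_i ∧ dx_i = 0. For each pair (i, j) with i < j, the coefficient of dx_i ∧ dx_j in alpha ∧ beta is (alpha_i * beta_j - alpha_j * beta_i). Collecting: alpha ∧ beta = (1) dx ∧ dy + (-12) dx ∧ dz + (9) dy ∧ dz.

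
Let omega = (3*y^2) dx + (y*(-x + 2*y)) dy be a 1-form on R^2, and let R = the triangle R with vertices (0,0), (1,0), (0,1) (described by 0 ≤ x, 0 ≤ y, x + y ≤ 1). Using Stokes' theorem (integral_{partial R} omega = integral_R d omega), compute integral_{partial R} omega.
integral_(partial R) omega = -7/6

Stokes: integral_partial_R omega = integral_R d omega with d omega = (∂Q/∂x - ∂P/∂y) dx ∧ dy.
  ∂Q/∂x = -y
  ∂P/∂y = 6*y
  integrand = ∂Q/∂x - ∂P/∂y = -7*y.
Integrating over R: integral_0^1 integral_0^{1-x} (-7*y) dy dx = -7/6.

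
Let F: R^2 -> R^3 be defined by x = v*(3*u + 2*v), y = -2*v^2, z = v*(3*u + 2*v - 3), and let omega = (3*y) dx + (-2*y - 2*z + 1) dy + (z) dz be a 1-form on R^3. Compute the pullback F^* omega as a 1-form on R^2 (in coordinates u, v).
F^* omega = (v^2*(9*u - 12*v - 9)) du + (v*(9*u^2 + 24*u*v - 18*u - 16*v^2 - 42*v + 5)) dv

Using F^*(f dg) = (f ∘ F) d(g ∘ F), substitute each coordinate x_i by F_i(u, v) in f_i, and replace dx_i by d F_i = (∂F_i/∂u) du + (∂F_i/∂v) dv.
  For the x component: f_1(F) = -6*v^2; d F_1 = (3*v) du + (3*u + 4*v) dv
  For the y component: f_2(F) = -6*u*v + 6*v + 1; d F_2 = (0) du + (-4*v) dv
  For the z component: f_3(F) = v*(3*u + 2*v - 3); d F_3 = (3*v) du + (3*u + 4*v - 3) dv
Combining and collecting du, dv coefficients:
  coeff of du: v^2*(9*u - 12*v - 9)
  coeff of dv: v*(9*u^2 + 24*u*v - 18*u - 16*v^2 - 42*v + 5)
F^* omega = (v^2*(9*u - 12*v - 9)) du + (v*(9*u^2 + 24*u*v - 18*u - 16*v^2 - 42*v + 5)) dv.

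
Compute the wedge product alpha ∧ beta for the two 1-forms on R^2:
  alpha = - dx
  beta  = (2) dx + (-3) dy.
alpha ∧ beta = (3) dx ∧ dy

Distribute the wedge, using dx_i ∧ dx_j = -dx_j ∧ dx_i and dx_i ∧ dx_i = 0. For each pair (i, j) with i < j, the coefficient of dx_i ∧ dx_j in alpha ∧ beta is (alpha_i * beta_j - alpha_j * beta_i). Collecting: alpha ∧ beta = (3) dx ∧ dy.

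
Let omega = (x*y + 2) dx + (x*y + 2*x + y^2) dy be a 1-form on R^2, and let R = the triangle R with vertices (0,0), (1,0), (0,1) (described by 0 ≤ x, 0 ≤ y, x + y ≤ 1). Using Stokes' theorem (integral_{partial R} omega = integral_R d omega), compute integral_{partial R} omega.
integral_(partial R) omega = 1

Stokes: integral_partial_R omega = integral_R d omega with d omega = (∂Q/∂x - ∂P/∂y) dx ∧ dy.
  ∂Q/∂x = y + 2
  ∂P/∂y = x
  integrand = ∂Q/∂x - ∂P/∂y = -x + y + 2.
Integrating over R: integral_0^1 integral_0^{1-x} (-x + y + 2) dy dx = 1.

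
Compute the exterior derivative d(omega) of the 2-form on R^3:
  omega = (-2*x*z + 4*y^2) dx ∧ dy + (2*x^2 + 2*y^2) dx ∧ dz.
d(omega) = (-2*x - 4*y) dx ∧ dy ∧ dz

For a 2-form omega = sum_{i<j} g_{ij} dx_i ∧ dx_j, the exterior derivative is
  d(omega) = sum_{i<j} d(g_{ij}) ∧ dx_i ∧ dx_j = sum_{i<j, k} (∂g_{ij}/∂x_k) dx_k ∧ dx_i ∧ dx_j.
Expand each term, using dx_k ∧ dx_i ∧ dx_j = sgn(permutation) dx_{(a)} ∧ dx_{(b)} ∧ dx_{(c)} with (a < b < c) sorted:
  d(-2*x*z + 4*y^2) includes (∂/∂z)(-2*x*z + 4*y^2) dz = (-2*x) dz, which multiplied by dx ∧ dy gives (-2*x) dx ∧ dy ∧ dz
  d(2*x^2 + 2*y^2) includes (∂/∂y)(2*x^2 + 2*y^2) dy = (4*y) dy, which multiplied by dx ∧ dz gives (-4*y) dx ∧ dy ∧ dz
Collecting like 3-forms: d(omega) = (-2*x - 4*y) dx ∧ dy ∧ dz.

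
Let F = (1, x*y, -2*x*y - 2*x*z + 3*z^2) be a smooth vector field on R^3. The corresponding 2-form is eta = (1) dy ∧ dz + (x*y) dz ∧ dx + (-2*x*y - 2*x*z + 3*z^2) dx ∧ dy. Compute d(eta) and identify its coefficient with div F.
d(eta) = (-x + 6*z) dx ∧ dy ∧ dz; div F = -x + 6*z

For a 2-form in R^3 of the form above, applying d gives a 3-form with coefficient ∂P/∂x + ∂Q/∂y + ∂R/∂z:
  ∂P/∂x = 0
  ∂Q/∂y = x
  ∂R/∂z = -2*x + 6*z
Sum = -x + 6*z, which is exactly div F.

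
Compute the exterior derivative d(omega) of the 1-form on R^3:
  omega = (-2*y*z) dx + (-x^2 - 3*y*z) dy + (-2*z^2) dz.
d(omega) = (-2*x + 2*z) dx ∧ dy + (2*y) dx ∧ dz + (3*y) dy ∧ dz

For a 1-form omega = sum_i f_i dx_i, the exterior derivative is
  d(omega) = sum_{i < j} (∂f_j/∂x_i - ∂f_i/∂x_j) dx_i ∧ dx_j.
  coefficient of dx ∧ dy: ∂f_2/∂x - ∂f_1/∂y = ∂(-x^2 - 3*y*z)/∂x - ∂(-2*y*z)/∂y = -2*x + 2*z
  coefficient of dx ∧ dz: ∂f_3/∂x - ∂f_1/∂z = ∂(-2*z^2)/∂x - ∂(-2*y*z)/∂z = 2*y
  coefficient of dy ∧ dz: ∂f_3/∂y - ∂f_2/∂z = ∂(-2*z^2)/∂y - ∂(-x^2 - 3*y*z)/∂z = 3*y
Assembling: d(omega) = (-2*x + 2*z) dx ∧ dy + (2*y) dx ∧ dz + (3*y) dy ∧ dz.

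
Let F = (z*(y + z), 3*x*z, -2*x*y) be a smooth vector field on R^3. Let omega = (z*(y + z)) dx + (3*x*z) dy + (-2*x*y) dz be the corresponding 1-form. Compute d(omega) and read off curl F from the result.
d(omega) = (-5*x) dy ∧ dz + (3*y + 2*z) dz ∧ dx + (2*z) dx ∧ dy; curl F = (-5*x, 3*y + 2*z, 2*z)

d omega = sum_{i<j} (∂f_j/∂x_i - ∂f_i/∂x_j) dx_i ∧ dx_j. Under the identification (dy ∧ dz, dz ∧ dx, dx ∧ dy) ↔ (e_x, e_y, e_z), the coefficients are exactly the components of curl F. Compute:
  ∂R/∂y - ∂Q/∂z = (-2*x) - (3*x) = -5*x
  ∂P/∂z - ∂R/∂x = (y + 2*z) - (-2*y) = 3*y + 2*z
  ∂Q/∂x - ∂P/∂y = (3*z) - (z) = 2*z.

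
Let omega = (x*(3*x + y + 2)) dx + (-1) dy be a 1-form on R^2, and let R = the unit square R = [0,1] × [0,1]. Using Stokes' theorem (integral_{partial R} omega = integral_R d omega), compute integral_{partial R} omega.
integral_(partial R) omega = -1/2

Stokes: integral_partial_R omega = integral_R d omega with d omega = (∂Q/∂x - ∂P/∂y) dx ∧ dy.
  ∂Q/∂x = 0
  ∂P/∂y = x
  integrand = ∂Q/∂x - ∂P/∂y = -x.
Integrating over R: integral_0^1 integral_0^1 (-x) dx dy = -1/2.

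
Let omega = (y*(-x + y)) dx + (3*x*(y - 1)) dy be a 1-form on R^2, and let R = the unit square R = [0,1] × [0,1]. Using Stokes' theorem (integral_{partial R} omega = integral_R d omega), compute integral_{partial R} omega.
integral_(partial R) omega = -2

Stokes: integral_partial_R omega = integral_R d omega with d omega = (∂Q/∂x - ∂P/∂y) dx ∧ dy.
  ∂Q/∂x = 3*y - 3
  ∂P/∂y = -x + 2*y
  integrand = ∂Q/∂x - ∂P/∂y = x + y - 3.
Integrating over R: integral_0^1 integral_0^1 (x + y - 3) dx dy = -2.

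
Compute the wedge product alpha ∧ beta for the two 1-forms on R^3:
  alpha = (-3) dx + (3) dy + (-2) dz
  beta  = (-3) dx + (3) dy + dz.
alpha ∧ beta = (-9) dx ∧ dz + (9) dy ∧ dz

Distribute the wedge, using dx_i ∧ dx_j = -dx_j ∧ dx_i and dx_i ∧ dx_i = 0. For each pair (i, j) with i < j, the coefficient of dx_i ∧ dx_j in alpha ∧ beta is (alpha_i * beta_j - alpha_j * beta_i). Collecting: alpha ∧ beta = (-9) dx ∧ dz + (9) dy ∧ dz.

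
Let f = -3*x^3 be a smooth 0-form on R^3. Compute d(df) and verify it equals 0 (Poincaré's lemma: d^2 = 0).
d(df) = 0

Step 1: df = sum_i (∂f/∂x_i) dx_i = (-9*x^2) dx + (0) dy + (0) dz.
Step 2: Apply d again. Using the 1-form formula, the coefficient of dx ∧ dy in d(df) is ∂^2 f/∂x ∂y - ∂^2 f/∂y ∂x = (0) - (0) = 0 (equality of mixed partials for smooth f).
Similarly for dx ∧ dz and dy ∧ dz — all coefficients vanish. So d(df) = 0.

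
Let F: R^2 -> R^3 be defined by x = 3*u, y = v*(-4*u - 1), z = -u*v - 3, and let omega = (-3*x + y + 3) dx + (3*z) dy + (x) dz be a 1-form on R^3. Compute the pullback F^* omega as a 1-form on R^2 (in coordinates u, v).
F^* omega = (12*u*v^2 - 15*u*v - 27*u + 33*v + 9) du + (12*u^2*v - 3*u^2 + 3*u*v + 36*u + 9) dv

Using F^*(f dg) = (f ∘ F) d(g ∘ F), substitute each coordinate x_i by F_i(u, v) in f_i, and replace dx_i by d F_i = (∂F_i/∂u) du + (∂F_i/∂v) dv.
  For the x component: f_1(F) = -4*u*v - 9*u - v + 3; d F_1 = (3) du + (0) dv
  For the y component: f_2(F) = -3*u*v - 9; d F_2 = (-4*v) du + (-4*u - 1) dv
  For the z component: f_3(F) = 3*u; d F_3 = (-v) du + (-u) dv
Combining and collecting du, dv coefficients:
  coeff of du: 12*u*v^2 - 15*u*v - 27*u + 33*v + 9
  coeff of dv: 12*u^2*v - 3*u^2 + 3*u*v + 36*u + 9
F^* omega = (12*u*v^2 - 15*u*v - 27*u + 33*v + 9) du + (12*u^2*v - 3*u^2 + 3*u*v + 36*u + 9) dv.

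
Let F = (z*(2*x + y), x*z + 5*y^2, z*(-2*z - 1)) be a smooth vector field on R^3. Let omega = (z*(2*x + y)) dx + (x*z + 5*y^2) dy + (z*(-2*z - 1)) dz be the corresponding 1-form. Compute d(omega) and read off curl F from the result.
d(omega) = (-x) dy ∧ dz + (2*x + y) dz ∧ dx + (0) dx ∧ dy; curl F = (-x, 2*x + y, 0)

d omega = sum_{i<j} (∂f_j/∂x_i - ∂f_i/∂x_j) dx_i ∧ dx_j. Under the identification (dy ∧ dz, dz ∧ dx, dx ∧ dy) ↔ (e_x, e_y, e_z), the coefficients are exactly the components of curl F. Compute:
  ∂R/∂y - ∂Q/∂z = (0) - (x) = -x
  ∂P/∂z - ∂R/∂x = (2*x + y) - (0) = 2*x + y
  ∂Q/∂x - ∂P/∂y = (z) - (z) = 0.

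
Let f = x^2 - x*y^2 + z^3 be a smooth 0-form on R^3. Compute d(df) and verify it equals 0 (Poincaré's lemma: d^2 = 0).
d(df) = 0

Step 1: df = sum_i (∂f/∂x_i) dx_i = (2*x - y^2) dx + (-2*x*y) dy + (3*z^2) dz.
Step 2: Apply d again. Using the 1-form formula, the coefficient of dx ∧ dy in d(df) is ∂^2 f/∂x ∂y - ∂^2 f/∂y ∂x = (-2*y) - (-2*y) = 0 (equality of mixed partials for smooth f).
Similarly for dx ∧ dz and dy ∧ dz — all coefficients vanish. So d(df) = 0.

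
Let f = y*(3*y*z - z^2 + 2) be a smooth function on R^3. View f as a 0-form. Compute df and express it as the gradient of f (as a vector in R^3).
df = (0) dx + (6*y*z - z^2 + 2) dy + (y*(3*y - 2*z)) dz; grad f = (0, 6*y*z - z^2 + 2, y*(3*y - 2*z))

For a 0-form f, d f = (∂f/∂x) dx + (∂f/∂y) dy + (∂f/∂z) dz. The components of the vector representation are exactly the entries of grad f in Cartesian coordinates:
  ∂f/∂x = 0
  ∂f/∂y = 6*y*z - z^2 + 2
  ∂f/∂z = y*(3*y - 2*z).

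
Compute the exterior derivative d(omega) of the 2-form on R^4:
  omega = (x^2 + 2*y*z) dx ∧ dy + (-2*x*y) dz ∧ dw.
d(omega) = (2*y) dx ∧ dy ∧ dz + (-2*y) dx ∧ dz ∧ dw + (-2*x) dy ∧ dz ∧ dw

For a 2-form omega = sum_{i<j} g_{ij} dx_i ∧ dx_j, the exterior derivative is
  d(omega) = sum_{i<j} d(g_{ij}) ∧ dx_i ∧ dx_j = sum_{i<j, k} (∂g_{ij}/∂x_k) dx_k ∧ dx_i ∧ dx_j.
Expand each term, using dx_k ∧ dx_i ∧ dx_j = sgn(permutation) dx_{(a)} ∧ dx_{(b)} ∧ dx_{(c)} with (a < b < c) sorted:
  d(x^2 + 2*y*z) includes (∂/∂z)(x^2 + 2*y*z) dz = (2*y) dz, which multiplied by dx ∧ dy gives (2*y) dx ∧ dy ∧ dz
  d(-2*x*y) includes (∂/∂x)(-2*x*y) dx = (-2*y) dx, which multiplied by dz ∧ dw gives (-2*y) dx ∧ dz ∧ dw
  d(-2*x*y) includes (∂/∂y)(-2*x*y) dy = (-2*x) dy, which multiplied by dz ∧ dw gives (-2*x) dy ∧ dz ∧ dw
Collecting like 3-forms: d(omega) = (2*y) dx ∧ dy ∧ dz + (-2*y) dx ∧ dz ∧ dw + (-2*x) dy ∧ dz ∧ dw.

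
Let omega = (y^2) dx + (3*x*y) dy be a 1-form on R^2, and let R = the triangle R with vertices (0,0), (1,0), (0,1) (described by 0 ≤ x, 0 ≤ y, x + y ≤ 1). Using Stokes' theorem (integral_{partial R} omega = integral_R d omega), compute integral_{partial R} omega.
integral_(partial R) omega = 1/6

Stokes: integral_partial_R omega = integral_R d omega with d omega = (∂Q/∂x - ∂P/∂y) dx ∧ dy.
  ∂Q/∂x = 3*y
  ∂P/∂y = 2*y
  integrand = ∂Q/∂x - ∂P/∂y = y.
Integrating over R: integral_0^1 integral_0^{1-x} (y) dy dx = 1/6.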